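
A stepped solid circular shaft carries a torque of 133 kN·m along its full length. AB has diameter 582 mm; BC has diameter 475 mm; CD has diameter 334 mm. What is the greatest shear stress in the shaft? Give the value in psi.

2640 psi

Under the same torque, τ_max = 16T/(πd³) is largest where d is smallest — segment CD (d = 334 mm).
τ_max = 16·133000/(π·(0.334)³) = 1.818×10^7 Pa.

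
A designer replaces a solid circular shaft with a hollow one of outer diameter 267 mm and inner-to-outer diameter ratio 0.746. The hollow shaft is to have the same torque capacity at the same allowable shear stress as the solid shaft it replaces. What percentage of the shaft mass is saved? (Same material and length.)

43.2 %

Equal τ_max and T ⇒ the solid shaft needs d_s³ = d_o³(1−k⁴), so d_s = 267·(1−0.746⁴)^(1/3) = 236.0 mm.
Area ratio A_h/A_s = d_o²(1−k²)/d_s² = (1−k²)/(1−k⁴)^(2/3) = 0.5678.
Mass saving = 1 − 0.5678 = 43.2 %.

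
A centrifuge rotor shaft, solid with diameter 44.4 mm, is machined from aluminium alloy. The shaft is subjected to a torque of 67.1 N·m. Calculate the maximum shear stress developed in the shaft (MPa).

3.90 MPa

J = πd⁴/32 = π(0.0444)⁴/32 = 3.815×10^-7 m⁴.
τ_max = T·r/J = 67.10 × 0.0222 / 3.815×10^-7 = 3.904×10^6 Pa.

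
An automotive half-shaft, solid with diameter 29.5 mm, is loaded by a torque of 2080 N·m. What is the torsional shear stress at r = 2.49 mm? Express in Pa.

J = πd⁴/32 = π(0.0295)⁴/32 = 7.435×10^-8 m⁴.
Shear stress varies linearly with radius: τ = T·r/J = 2080 × 0.00249 / 7.435×10^-8 = 6.966×10^7 Pa.

6.97e7 Pa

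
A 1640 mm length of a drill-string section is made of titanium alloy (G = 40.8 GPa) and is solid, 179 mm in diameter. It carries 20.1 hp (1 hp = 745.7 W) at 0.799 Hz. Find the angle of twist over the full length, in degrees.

ω = 2π·0.799 = 5.020 rad/s, so T = P/ω = 20.1×745.7 / 5.020 = 2986 N·m.
J = πd⁴/32 = π(0.179)⁴/32 = 1.008×10^-4 m⁴.
θ = T·L/(G·J) = 2986 × 1.64 / (40.8×10⁹ × 1.008×10^-4) = 1.191×10^-3 rad.

0.0682°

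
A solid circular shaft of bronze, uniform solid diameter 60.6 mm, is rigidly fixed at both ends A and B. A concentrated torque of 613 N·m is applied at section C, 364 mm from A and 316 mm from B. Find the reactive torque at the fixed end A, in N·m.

285 N·m

With uniform GJ and both ends fixed, compatibility θ_AC = θ_CB gives T_A·a = T_B·b, together with T_A + T_B = T₀.
T_A = T₀·b/(a+b) = 613.0·316/680.0 = 284.9 N·m; T_B = 328.1 N·m.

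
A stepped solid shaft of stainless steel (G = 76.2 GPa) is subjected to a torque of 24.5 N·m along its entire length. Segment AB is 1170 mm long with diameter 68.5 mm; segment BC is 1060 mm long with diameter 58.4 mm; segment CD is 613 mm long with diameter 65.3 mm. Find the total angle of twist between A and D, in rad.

J_AB = π(0.0685)⁴/32 = 2.16×10^-6 m⁴; J_BC = π(0.0584)⁴/32 = 1.14×10^-6 m⁴; J_CD = π(0.0653)⁴/32 = 1.79×10^-6 m⁴.
θ = (T/G)·Σ L_i/J_i = (24.50/76.2×10⁹)·(1.17/2.16×10^-6 + 1.06/1.14×10^-6 + 0.613/1.79×10^-6) = 5.829×10^-4 rad.

5.83e-4 rad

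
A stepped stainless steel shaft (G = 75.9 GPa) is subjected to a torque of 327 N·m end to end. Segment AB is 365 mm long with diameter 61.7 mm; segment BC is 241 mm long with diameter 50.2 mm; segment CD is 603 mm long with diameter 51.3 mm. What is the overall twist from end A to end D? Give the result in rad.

J_AB = π(0.0617)⁴/32 = 1.42×10^-6 m⁴; J_BC = π(0.0502)⁴/32 = 6.23×10^-7 m⁴; J_CD = π(0.0513)⁴/32 = 6.80×10^-7 m⁴.
θ = (T/G)·Σ L_i/J_i = (327.0/75.9×10⁹)·(0.365/1.42×10^-6 + 0.241/6.23×10^-7 + 0.603/6.80×10^-7) = 6.591×10^-3 rad.

0.00659 rad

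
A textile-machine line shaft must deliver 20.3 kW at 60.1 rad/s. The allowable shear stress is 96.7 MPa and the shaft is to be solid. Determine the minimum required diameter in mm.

ω = 60.1 rad/s, so T = P/ω = 20.3×10³ / 60.10 = 337.8 N·m.
For a solid shaft τ_max = 16T/(πd³), so d = (16T/(π τ_allow))^(1/3) = (16·337.8/(π·9.67×10^7))^(1/3) = 0.02610 m.

26.1 mm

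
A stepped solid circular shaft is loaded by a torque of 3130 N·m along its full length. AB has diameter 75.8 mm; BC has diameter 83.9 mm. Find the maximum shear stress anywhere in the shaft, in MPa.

36.6 MPa

Under the same torque, τ_max = 16T/(πd³) is largest where d is smallest — segment AB (d = 75.8 mm).
τ_max = 16·3130/(π·(0.0758)³) = 3.660×10^7 Pa.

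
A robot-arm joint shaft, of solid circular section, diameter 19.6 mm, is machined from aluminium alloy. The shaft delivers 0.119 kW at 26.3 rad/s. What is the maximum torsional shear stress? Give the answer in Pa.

3.06e6 Pa

ω = 26.3 rad/s, so T = P/ω = 0.119×10³ / 26.30 = 4.525 N·m.
J = πd⁴/32 = π(0.0196)⁴/32 = 1.449×10^-8 m⁴.
τ_max = T·r/J = 4.525 × 0.00980 / 1.449×10^-8 = 3.061×10^6 Pa.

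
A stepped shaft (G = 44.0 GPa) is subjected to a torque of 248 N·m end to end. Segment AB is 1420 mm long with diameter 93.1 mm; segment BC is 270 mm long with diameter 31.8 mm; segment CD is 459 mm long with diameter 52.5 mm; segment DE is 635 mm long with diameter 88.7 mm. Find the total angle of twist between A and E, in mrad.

J_AB = π(0.0931)⁴/32 = 7.38×10^-6 m⁴; J_BC = π(0.0318)⁴/32 = 1.00×10^-7 m⁴; J_CD = π(0.0525)⁴/32 = 7.46×10^-7 m⁴; J_DE = π(0.0887)⁴/32 = 6.08×10^-6 m⁴.
θ = (T/G)·Σ L_i/J_i = (248.0/44.0×10⁹)·(1.42/7.38×10^-6 + 0.270/1.00×10^-7 + 0.459/7.46×10^-7 + 0.635/6.08×10^-6) = 0.02030 rad.

20.3 mrad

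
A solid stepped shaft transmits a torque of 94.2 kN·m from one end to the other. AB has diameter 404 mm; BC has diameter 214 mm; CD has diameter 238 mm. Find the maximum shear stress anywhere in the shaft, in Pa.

Under the same torque, τ_max = 16T/(πd³) is largest where d is smallest — segment BC (d = 214 mm).
τ_max = 16·94200/(π·(0.214)³) = 4.895×10^7 Pa.

4.90e7 Pa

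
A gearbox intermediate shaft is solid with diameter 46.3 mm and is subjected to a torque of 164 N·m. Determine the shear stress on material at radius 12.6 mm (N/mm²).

4.58 N/mm²

J = πd⁴/32 = π(0.0463)⁴/32 = 4.512×10^-7 m⁴.
Shear stress varies linearly with radius: τ = T·r/J = 164.0 × 0.0126 / 4.512×10^-7 = 4.580×10^6 Pa.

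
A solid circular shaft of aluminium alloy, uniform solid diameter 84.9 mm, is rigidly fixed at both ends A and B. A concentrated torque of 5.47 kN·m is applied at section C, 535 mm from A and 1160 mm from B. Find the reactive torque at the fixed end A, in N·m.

3740 N·m

With uniform GJ and both ends fixed, compatibility θ_AC = θ_CB gives T_A·a = T_B·b, together with T_A + T_B = T₀.
T_A = T₀·b/(a+b) = 5470·1160/1695 = 3743 N·m; T_B = 1727 N·m.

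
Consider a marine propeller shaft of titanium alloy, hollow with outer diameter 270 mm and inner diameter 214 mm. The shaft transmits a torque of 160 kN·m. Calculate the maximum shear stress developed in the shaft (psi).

J = π(d_o⁴ − d_i⁴)/32 = π(0.270⁴ − 0.214⁴)/32 = 3.158×10^-4 m⁴.
τ_max = T·r/J = 160000 × 0.135 / 3.158×10^-4 = 6.839×10^7 Pa.

9920 psi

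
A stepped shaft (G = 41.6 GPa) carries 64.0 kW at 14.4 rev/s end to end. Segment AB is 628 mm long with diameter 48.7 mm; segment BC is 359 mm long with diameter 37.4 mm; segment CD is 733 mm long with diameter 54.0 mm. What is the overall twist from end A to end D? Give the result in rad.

ω = 2π·14.4 = 90.48 rad/s, so T = P/ω = 64.0×10³ / 90.48 = 707.4 N·m.
J_AB = π(0.0487)⁴/32 = 5.52×10^-7 m⁴; J_BC = π(0.0374)⁴/32 = 1.92×10^-7 m⁴; J_CD = π(0.0540)⁴/32 = 8.35×10^-7 m⁴.
θ = (T/G)·Σ L_i/J_i = (707.4/41.6×10⁹)·(0.628/5.52×10^-7 + 0.359/1.92×10^-7 + 0.733/8.35×10^-7) = 0.06605 rad.

0.0660 rad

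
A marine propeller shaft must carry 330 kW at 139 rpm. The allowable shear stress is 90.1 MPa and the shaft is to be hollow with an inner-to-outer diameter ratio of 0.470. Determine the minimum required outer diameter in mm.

110 mm

ω = 2π·139/60 = 14.56 rad/s, so T = P/ω = 330×10³ / 14.56 = 22670 N·m.
For a hollow shaft with d_i/d_o = 0.470: τ_max = 16T/(π d_o³ (1−k⁴)), so d_o = [16T/(π τ_allow (1−k⁴))]^(1/3) = [16·22670/(π·9.01×10^7·0.9512)]^(1/3) = 0.1104 m.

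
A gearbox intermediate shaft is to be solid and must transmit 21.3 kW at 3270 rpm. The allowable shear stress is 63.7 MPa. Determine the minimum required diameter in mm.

17.1 mm

ω = 2π·3270/60 = 342.4 rad/s, so T = P/ω = 21.3×10³ / 342.4 = 62.20 N·m.
For a solid shaft τ_max = 16T/(πd³), so d = (16T/(π τ_allow))^(1/3) = (16·62.20/(π·6.37×10^7))^(1/3) = 0.01707 m.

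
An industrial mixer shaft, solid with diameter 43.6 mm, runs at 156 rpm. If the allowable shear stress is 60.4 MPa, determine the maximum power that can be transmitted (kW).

16.1 kW

J = πd⁴/32 = π(0.0436)⁴/32 = 3.548×10^-7 m⁴.
T_max = τ_allow·J/r = 6.04×10^7 × 3.548×10^-7 / 0.0218 = 982.9 N·m.
ω = 2π·156/60 = 16.34 rad/s, so P_max = T_max·ω = 1.606×10^4 W.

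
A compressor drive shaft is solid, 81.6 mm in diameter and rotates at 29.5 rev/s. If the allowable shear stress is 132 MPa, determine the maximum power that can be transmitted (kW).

J = πd⁴/32 = π(0.0816)⁴/32 = 4.353×10^-6 m⁴.
T_max = τ_allow·J/r = 1.32×10^8 × 4.353×10^-6 / 0.0408 = 14080 N·m.
ω = 2π·29.5 = 185.4 rad/s, so P_max = T_max·ω = 2.610×10^6 W.

2610 kW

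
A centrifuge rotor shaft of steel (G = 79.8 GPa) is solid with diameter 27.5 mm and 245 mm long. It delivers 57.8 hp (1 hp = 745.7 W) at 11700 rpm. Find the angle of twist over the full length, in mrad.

1.92 mrad

ω = 2π·11700/60 = 1225 rad/s, so T = P/ω = 57.8×745.7 / 1225 = 35.18 N·m.
J = πd⁴/32 = π(0.0275)⁴/32 = 5.615×10^-8 m⁴.
θ = T·L/(G·J) = 35.18 × 0.245 / (79.8×10⁹ × 5.615×10^-8) = 1.924×10^-3 rad.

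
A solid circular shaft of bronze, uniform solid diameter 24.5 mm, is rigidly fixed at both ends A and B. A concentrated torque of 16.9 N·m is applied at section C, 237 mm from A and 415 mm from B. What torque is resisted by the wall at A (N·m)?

10.8 N·m

With uniform GJ and both ends fixed, compatibility θ_AC = θ_CB gives T_A·a = T_B·b, together with T_A + T_B = T₀.
T_A = T₀·b/(a+b) = 16.90·415/652.0 = 10.76 N·m; T_B = 6.143 N·m.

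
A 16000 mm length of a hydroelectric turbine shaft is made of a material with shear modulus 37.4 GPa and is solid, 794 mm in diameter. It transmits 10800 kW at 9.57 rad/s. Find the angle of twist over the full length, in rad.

ω = 9.57 rad/s, so T = P/ω = 10800×10³ / 9.570 = 1.129e6 N·m.
J = πd⁴/32 = π(0.794)⁴/32 = 0.03902 m⁴.
θ = T·L/(G·J) = 1.129e6 × 16.0 / (37.4×10⁹ × 0.03902) = 0.01237 rad.

0.0124 rad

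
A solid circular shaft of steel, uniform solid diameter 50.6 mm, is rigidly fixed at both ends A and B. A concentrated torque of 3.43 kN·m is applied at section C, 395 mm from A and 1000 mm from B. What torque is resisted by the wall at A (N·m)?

With uniform GJ and both ends fixed, compatibility θ_AC = θ_CB gives T_A·a = T_B·b, together with T_A + T_B = T₀.
T_A = T₀·b/(a+b) = 3430·1000/1395 = 2459 N·m; T_B = 971.2 N·m.

2460 N·m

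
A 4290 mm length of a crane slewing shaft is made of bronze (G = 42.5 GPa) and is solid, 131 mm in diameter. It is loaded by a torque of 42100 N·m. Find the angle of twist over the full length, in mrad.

147 mrad

J = πd⁴/32 = π(0.131)⁴/32 = 2.891×10^-5 m⁴.
θ = T·L/(G·J) = 42100 × 4.29 / (42.5×10⁹ × 2.891×10^-5) = 0.1470 rad.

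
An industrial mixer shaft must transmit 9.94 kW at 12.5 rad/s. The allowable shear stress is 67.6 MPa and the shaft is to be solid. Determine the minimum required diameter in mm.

ω = 12.5 rad/s, so T = P/ω = 9.94×10³ / 12.50 = 795.2 N·m.
For a solid shaft τ_max = 16T/(πd³), so d = (16T/(π τ_allow))^(1/3) = (16·795.2/(π·6.76×10^7))^(1/3) = 0.03913 m.

39.1 mm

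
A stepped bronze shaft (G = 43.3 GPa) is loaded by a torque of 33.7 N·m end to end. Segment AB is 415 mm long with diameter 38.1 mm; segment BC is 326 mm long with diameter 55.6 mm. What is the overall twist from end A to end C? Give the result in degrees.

0.105°

J_AB = π(0.0381)⁴/32 = 2.07×10^-7 m⁴; J_BC = π(0.0556)⁴/32 = 9.38×10^-7 m⁴.
θ = (T/G)·Σ L_i/J_i = (33.70/43.3×10⁹)·(0.415/2.07×10^-7 + 0.326/9.38×10^-7) = 1.832×10^-3 rad.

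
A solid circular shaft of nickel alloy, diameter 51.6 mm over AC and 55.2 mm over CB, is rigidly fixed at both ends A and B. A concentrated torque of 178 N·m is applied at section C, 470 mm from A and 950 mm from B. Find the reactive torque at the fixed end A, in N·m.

108 N·m

Compatibility: T_A·a/J_AC = T_B·b/J_CB with T_A + T_B = T₀.
J_AC = 6.96×10^-7 m⁴, J_CB = 9.11×10^-7 m⁴, so T_A = T₀·(J_AC/a)/((J_AC/a)+(J_CB/b)) = 108.0 N·m, T_B = 69.99 N·m.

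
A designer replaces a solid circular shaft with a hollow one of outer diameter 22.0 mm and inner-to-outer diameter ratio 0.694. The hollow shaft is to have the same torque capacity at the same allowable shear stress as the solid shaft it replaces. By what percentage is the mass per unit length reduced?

Equal τ_max and T ⇒ the solid shaft needs d_s³ = d_o³(1−k⁴), so d_s = 22.0·(1−0.694⁴)^(1/3) = 20.15 mm.
Area ratio A_h/A_s = d_o²(1−k²)/d_s² = (1−k²)/(1−k⁴)^(2/3) = 0.6181.
Mass saving = 1 − 0.6181 = 38.2 %.

38.2 %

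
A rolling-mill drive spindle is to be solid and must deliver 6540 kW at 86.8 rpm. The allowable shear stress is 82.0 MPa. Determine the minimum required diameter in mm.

355 mm

ω = 2π·86.8/60 = 9.090 rad/s, so T = P/ω = 6540×10³ / 9.090 = 719500 N·m.
For a solid shaft τ_max = 16T/(πd³), so d = (16T/(π τ_allow))^(1/3) = (16·719500/(π·8.20×10^7))^(1/3) = 0.3549 m.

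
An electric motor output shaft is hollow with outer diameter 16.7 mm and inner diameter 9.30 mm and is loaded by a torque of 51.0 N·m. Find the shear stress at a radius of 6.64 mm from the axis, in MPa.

49.1 MPa

J = π(d_o⁴ − d_i⁴)/32 = π(0.0167⁴ − 0.00930⁴)/32 = 6.902×10^-9 m⁴.
Shear stress varies linearly with radius: τ = T·r/J = 51.00 × 0.00664 / 6.902×10^-9 = 4.907×10^7 Pa.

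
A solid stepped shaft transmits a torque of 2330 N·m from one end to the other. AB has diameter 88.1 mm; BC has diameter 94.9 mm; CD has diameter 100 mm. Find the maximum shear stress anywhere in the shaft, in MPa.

17.4 MPa

Under the same torque, τ_max = 16T/(πd³) is largest where d is smallest — segment AB (d = 88.1 mm).
τ_max = 16·2330/(π·(0.0881)³) = 1.735×10^7 Pa.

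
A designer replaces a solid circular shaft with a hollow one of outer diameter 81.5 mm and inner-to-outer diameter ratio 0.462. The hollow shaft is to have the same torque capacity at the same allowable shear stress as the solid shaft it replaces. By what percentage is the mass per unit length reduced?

Equal τ_max and T ⇒ the solid shaft needs d_s³ = d_o³(1−k⁴), so d_s = 81.5·(1−0.462⁴)^(1/3) = 80.24 mm.
Area ratio A_h/A_s = d_o²(1−k²)/d_s² = (1−k²)/(1−k⁴)^(2/3) = 0.8114.
Mass saving = 1 − 0.8114 = 18.9 %.

18.9 %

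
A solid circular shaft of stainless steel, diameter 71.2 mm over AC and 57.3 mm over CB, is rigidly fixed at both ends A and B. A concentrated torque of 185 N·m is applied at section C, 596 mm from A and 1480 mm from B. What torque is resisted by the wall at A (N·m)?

Compatibility: T_A·a/J_AC = T_B·b/J_CB with T_A + T_B = T₀.
J_AC = 2.52×10^-6 m⁴, J_CB = 1.06×10^-6 m⁴, so T_A = T₀·(J_AC/a)/((J_AC/a)+(J_CB/b)) = 158.3 N·m, T_B = 26.73 N·m.

158 N·m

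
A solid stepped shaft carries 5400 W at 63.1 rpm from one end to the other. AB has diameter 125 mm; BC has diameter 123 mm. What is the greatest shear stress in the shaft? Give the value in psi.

ω = 2π·63.1/60 = 6.608 rad/s, so T = P/ω = 5400 / 6.608 = 817.2 N·m.
Under the same torque, τ_max = 16T/(πd³) is largest where d is smallest — segment BC (d = 123 mm).
τ_max = 16·817.2/(π·(0.123)³) = 2.237×10^6 Pa.

324 psi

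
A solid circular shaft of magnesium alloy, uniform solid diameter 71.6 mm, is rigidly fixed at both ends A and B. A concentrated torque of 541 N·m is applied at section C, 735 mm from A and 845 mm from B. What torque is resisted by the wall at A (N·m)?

289 N·m

With uniform GJ and both ends fixed, compatibility θ_AC = θ_CB gives T_A·a = T_B·b, together with T_A + T_B = T₀.
T_A = T₀·b/(a+b) = 541.0·845/1580 = 289.3 N·m; T_B = 251.7 N·m.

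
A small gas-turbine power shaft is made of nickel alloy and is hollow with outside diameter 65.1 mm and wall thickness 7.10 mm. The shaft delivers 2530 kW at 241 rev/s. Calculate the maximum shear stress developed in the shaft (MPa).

ω = 2π·241 = 1514 rad/s, so T = P/ω = 2530×10³ / 1514 = 1671 N·m.
J = π(d_o⁴ − d_i⁴)/32 = π(0.0651⁴ − 0.0509⁴)/32 = 1.104×10^-6 m⁴.
τ_max = T·r/J = 1671 × 0.0325 / 1.104×10^-6 = 4.925×10^7 Pa.

49.2 MPa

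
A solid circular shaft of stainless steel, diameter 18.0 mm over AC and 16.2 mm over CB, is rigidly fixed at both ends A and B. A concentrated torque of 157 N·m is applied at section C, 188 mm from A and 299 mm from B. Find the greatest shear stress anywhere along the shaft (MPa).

Compatibility: T_A·a/J_AC = T_B·b/J_CB with T_A + T_B = T₀.
J_AC = 1.03×10^-8 m⁴, J_CB = 6.76×10^-9 m⁴, so T_A = T₀·(J_AC/a)/((J_AC/a)+(J_CB/b)) = 111.1 N·m, T_B = 45.85 N·m.
τ in each portion: τ_AC = 9.71×10^7 Pa, τ_CB = 5.49×10^7 Pa; maximum is in AC.
τ_max = T_AC·r/J = 111.1·0.00900/1.03×10^-8 = 9.706×10^7 Pa.

97.1 MPa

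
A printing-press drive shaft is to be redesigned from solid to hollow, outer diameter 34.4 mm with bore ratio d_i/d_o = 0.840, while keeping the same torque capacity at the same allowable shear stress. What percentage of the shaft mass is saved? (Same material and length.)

53.4 %

Equal τ_max and T ⇒ the solid shaft needs d_s³ = d_o³(1−k⁴), so d_s = 34.4·(1−0.840⁴)^(1/3) = 27.34 mm.
Area ratio A_h/A_s = d_o²(1−k²)/d_s² = (1−k²)/(1−k⁴)^(2/3) = 0.4660.
Mass saving = 1 − 0.4660 = 53.4 %.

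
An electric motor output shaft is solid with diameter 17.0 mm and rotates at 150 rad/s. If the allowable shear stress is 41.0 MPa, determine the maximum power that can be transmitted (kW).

J = πd⁴/32 = π(0.0170)⁴/32 = 8.200×10^-9 m⁴.
T_max = τ_allow·J/r = 4.10×10^7 × 8.200×10^-9 / 0.00850 = 39.55 N·m.
ω = 150 rad/s, so P_max = T_max·ω = 5933 W.

5.93 kW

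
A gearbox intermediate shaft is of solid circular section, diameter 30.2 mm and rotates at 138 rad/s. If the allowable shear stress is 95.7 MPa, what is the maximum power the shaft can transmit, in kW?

J = πd⁴/32 = π(0.0302)⁴/32 = 8.166×10^-8 m⁴.
T_max = τ_allow·J/r = 9.57×10^7 × 8.166×10^-8 / 0.0151 = 517.6 N·m.
ω = 138 rad/s, so P_max = T_max·ω = 7.142×10^4 W.

71.4 kW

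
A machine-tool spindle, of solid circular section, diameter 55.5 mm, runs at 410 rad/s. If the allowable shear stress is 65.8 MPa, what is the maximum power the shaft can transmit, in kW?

J = πd⁴/32 = π(0.0555)⁴/32 = 9.315×10^-7 m⁴.
T_max = τ_allow·J/r = 6.58×10^7 × 9.315×10^-7 / 0.0278 = 2209 N·m.
ω = 410 rad/s, so P_max = T_max·ω = 9.056×10^5 W.

906 kW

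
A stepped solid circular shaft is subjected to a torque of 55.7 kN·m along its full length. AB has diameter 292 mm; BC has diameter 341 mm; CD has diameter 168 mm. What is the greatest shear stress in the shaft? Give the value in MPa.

Under the same torque, τ_max = 16T/(πd³) is largest where d is smallest — segment CD (d = 168 mm).
τ_max = 16·55700/(π·(0.168)³) = 5.983×10^7 Pa.

59.8 MPa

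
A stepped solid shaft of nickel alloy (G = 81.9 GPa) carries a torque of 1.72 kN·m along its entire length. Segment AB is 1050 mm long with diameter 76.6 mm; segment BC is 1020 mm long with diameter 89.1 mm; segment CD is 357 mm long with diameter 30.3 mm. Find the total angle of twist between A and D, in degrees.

J_AB = π(0.0766)⁴/32 = 3.38×10^-6 m⁴; J_BC = π(0.0891)⁴/32 = 6.19×10^-6 m⁴; J_CD = π(0.0303)⁴/32 = 8.28×10^-8 m⁴.
θ = (T/G)·Σ L_i/J_i = (1720/81.9×10⁹)·(1.05/3.38×10^-6 + 1.02/6.19×10^-6 + 0.357/8.28×10^-8) = 0.1006 rad.

5.76°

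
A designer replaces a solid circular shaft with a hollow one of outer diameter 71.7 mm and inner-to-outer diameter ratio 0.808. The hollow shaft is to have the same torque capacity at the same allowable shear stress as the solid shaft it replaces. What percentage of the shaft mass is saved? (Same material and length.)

49.7 %

Equal τ_max and T ⇒ the solid shaft needs d_s³ = d_o³(1−k⁴), so d_s = 71.7·(1−0.808⁴)^(1/3) = 59.58 mm.
Area ratio A_h/A_s = d_o²(1−k²)/d_s² = (1−k²)/(1−k⁴)^(2/3) = 0.5027.
Mass saving = 1 − 0.5027 = 49.7 %.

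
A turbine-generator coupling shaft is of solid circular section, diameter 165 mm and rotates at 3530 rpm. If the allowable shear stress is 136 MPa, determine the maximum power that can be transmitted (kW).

J = πd⁴/32 = π(0.165)⁴/32 = 7.277×10^-5 m⁴.
T_max = τ_allow·J/r = 1.36×10^8 × 7.277×10^-5 / 0.0825 = 120000 N·m.
ω = 2π·3530/60 = 369.7 rad/s, so P_max = T_max·ω = 4.434×10^7 W.

44300 kW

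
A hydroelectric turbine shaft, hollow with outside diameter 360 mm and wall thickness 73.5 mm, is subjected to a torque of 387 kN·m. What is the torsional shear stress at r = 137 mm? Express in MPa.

J = π(d_o⁴ − d_i⁴)/32 = π(0.360⁴ − 0.213⁴)/32 = 1.447×10^-3 m⁴.
Shear stress varies linearly with radius: τ = T·r/J = 387000 × 0.137 / 1.447×10^-3 = 3.664×10^7 Pa.

36.6 MPa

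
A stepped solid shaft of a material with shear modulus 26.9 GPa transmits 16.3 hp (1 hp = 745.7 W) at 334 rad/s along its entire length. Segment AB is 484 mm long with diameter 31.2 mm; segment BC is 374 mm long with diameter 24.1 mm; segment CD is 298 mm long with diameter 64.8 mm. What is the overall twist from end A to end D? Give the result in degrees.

ω = 334 rad/s, so T = P/ω = 16.3×745.7 / 334.0 = 36.39 N·m.
J_AB = π(0.0312)⁴/32 = 9.30×10^-8 m⁴; J_BC = π(0.0241)⁴/32 = 3.31×10^-8 m⁴; J_CD = π(0.0648)⁴/32 = 1.73×10^-6 m⁴.
θ = (T/G)·Σ L_i/J_i = (36.39/26.9×10⁹)·(0.484/9.30×10^-8 + 0.374/3.31×10^-8 + 0.298/1.73×10^-6) = 0.02255 rad.

1.29°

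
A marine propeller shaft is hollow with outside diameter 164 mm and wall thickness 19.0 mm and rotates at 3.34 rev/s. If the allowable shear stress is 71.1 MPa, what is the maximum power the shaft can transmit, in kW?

J = π(d_o⁴ − d_i⁴)/32 = π(0.164⁴ − 0.126⁴)/32 = 4.627×10^-5 m⁴.
T_max = τ_allow·J/r = 7.11×10^7 × 4.627×10^-5 / 0.0820 = 40120 N·m.
ω = 2π·3.34 = 20.99 rad/s, so P_max = T_max·ω = 8.420×10^5 W.

842 kW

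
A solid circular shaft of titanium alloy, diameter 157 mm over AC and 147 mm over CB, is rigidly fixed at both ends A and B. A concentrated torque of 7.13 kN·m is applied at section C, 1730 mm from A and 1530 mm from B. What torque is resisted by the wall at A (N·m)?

3810 N·m

Compatibility: T_A·a/J_AC = T_B·b/J_CB with T_A + T_B = T₀.
J_AC = 5.96×10^-5 m⁴, J_CB = 4.58×10^-5 m⁴, so T_A = T₀·(J_AC/a)/((J_AC/a)+(J_CB/b)) = 3815 N·m, T_B = 3315 N·m.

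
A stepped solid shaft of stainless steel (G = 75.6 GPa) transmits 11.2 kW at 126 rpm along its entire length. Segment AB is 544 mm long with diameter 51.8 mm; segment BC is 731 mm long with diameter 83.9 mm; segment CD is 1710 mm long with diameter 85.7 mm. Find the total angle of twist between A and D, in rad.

ω = 2π·126/60 = 13.19 rad/s, so T = P/ω = 11.2×10³ / 13.19 = 848.8 N·m.
J_AB = π(0.0518)⁴/32 = 7.07×10^-7 m⁴; J_BC = π(0.0839)⁴/32 = 4.86×10^-6 m⁴; J_CD = π(0.0857)⁴/32 = 5.30×10^-6 m⁴.
θ = (T/G)·Σ L_i/J_i = (848.8/75.6×10⁹)·(0.544/7.07×10^-7 + 0.731/4.86×10^-6 + 1.71/5.30×10^-6) = 0.01395 rad.

0.0140 rad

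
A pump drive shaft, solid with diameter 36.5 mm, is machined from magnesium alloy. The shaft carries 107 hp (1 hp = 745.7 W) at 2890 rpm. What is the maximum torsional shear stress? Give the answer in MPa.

27.6 MPa

ω = 2π·2890/60 = 302.6 rad/s, so T = P/ω = 107×745.7 / 302.6 = 263.6 N·m.
J = πd⁴/32 = π(0.0365)⁴/32 = 1.742×10^-7 m⁴.
τ_max = T·r/J = 263.6 × 0.0182 / 1.742×10^-7 = 2.761×10^7 Pa.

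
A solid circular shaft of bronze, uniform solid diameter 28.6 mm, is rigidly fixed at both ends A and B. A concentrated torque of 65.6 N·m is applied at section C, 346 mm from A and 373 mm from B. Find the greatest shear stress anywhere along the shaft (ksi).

1.07 ksi

With uniform GJ and both ends fixed, compatibility θ_AC = θ_CB gives T_A·a = T_B·b, together with T_A + T_B = T₀.
T_A = T₀·b/(a+b) = 65.60·373/719.0 = 34.03 N·m; T_B = 31.57 N·m.
τ in each portion: τ_AC = 7.41×10^6 Pa, τ_CB = 6.87×10^6 Pa; maximum is in AC.
τ_max = T_AC·r/J = 34.03·0.0143/6.57×10^-8 = 7.409×10^6 Pa.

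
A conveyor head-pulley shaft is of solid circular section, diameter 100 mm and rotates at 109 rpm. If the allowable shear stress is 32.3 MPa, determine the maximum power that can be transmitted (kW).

J = πd⁴/32 = π(0.100)⁴/32 = 9.817×10^-6 m⁴.
T_max = τ_allow·J/r = 3.23×10^7 × 9.817×10^-6 / 0.0500 = 6342 N·m.
ω = 2π·109/60 = 11.41 rad/s, so P_max = T_max·ω = 7.239×10^4 W.

72.4 kW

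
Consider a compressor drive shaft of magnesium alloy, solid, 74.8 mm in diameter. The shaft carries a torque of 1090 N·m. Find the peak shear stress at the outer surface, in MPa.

13.3 MPa

J = πd⁴/32 = π(0.0748)⁴/32 = 3.073×10^-6 m⁴.
τ_max = T·r/J = 1090 × 0.0374 / 3.073×10^-6 = 1.326×10^7 Pa.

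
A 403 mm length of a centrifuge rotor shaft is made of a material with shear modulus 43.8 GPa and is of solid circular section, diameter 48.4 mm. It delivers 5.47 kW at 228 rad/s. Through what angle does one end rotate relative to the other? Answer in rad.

4.10e-4 rad

ω = 228 rad/s, so T = P/ω = 5.47×10³ / 228.0 = 23.99 N·m.
J = πd⁴/32 = π(0.0484)⁴/32 = 5.387×10^-7 m⁴.
θ = T·L/(G·J) = 23.99 × 0.403 / (43.8×10⁹ × 5.387×10^-7) = 4.097×10^-4 rad.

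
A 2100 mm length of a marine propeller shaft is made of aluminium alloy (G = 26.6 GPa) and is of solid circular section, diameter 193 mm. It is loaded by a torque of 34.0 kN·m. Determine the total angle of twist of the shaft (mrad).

J = πd⁴/32 = π(0.193)⁴/32 = 1.362×10^-4 m⁴.
θ = T·L/(G·J) = 34000 × 2.10 / (26.6×10⁹ × 1.362×10^-4) = 0.01971 rad.

19.7 mrad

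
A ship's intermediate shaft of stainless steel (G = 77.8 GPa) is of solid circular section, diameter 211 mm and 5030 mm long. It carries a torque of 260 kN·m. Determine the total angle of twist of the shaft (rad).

J = πd⁴/32 = π(0.211)⁴/32 = 1.946×10^-4 m⁴.
θ = T·L/(G·J) = 260000 × 5.03 / (77.8×10⁹ × 1.946×10^-4) = 0.08638 rad.

0.0864 rad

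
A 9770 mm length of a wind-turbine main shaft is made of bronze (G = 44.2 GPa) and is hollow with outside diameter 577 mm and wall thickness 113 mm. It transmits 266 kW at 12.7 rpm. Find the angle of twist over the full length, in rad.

0.00471 rad

ω = 2π·12.7/60 = 1.330 rad/s, so T = P/ω = 266×10³ / 1.330 = 200000 N·m.
J = π(d_o⁴ − d_i⁴)/32 = π(0.577⁴ − 0.351⁴)/32 = 9.392×10^-3 m⁴.
θ = T·L/(G·J) = 200000 × 9.77 / (44.2×10⁹ × 9.392×10^-3) = 4.707×10^-3 rad.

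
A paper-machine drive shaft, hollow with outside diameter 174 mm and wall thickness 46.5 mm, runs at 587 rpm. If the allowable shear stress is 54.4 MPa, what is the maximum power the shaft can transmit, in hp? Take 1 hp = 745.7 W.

J = π(d_o⁴ − d_i⁴)/32 = π(0.174⁴ − 0.0810⁴)/32 = 8.576×10^-5 m⁴.
T_max = τ_allow·J/r = 5.44×10^7 × 8.576×10^-5 / 0.0870 = 53630 N·m.
ω = 2π·587/60 = 61.47 rad/s, so P_max = T_max·ω = 3.297×10^6 W.

4420 hp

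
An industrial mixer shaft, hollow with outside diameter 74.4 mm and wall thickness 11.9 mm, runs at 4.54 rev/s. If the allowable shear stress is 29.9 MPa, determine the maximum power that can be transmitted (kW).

J = π(d_o⁴ − d_i⁴)/32 = π(0.0744⁴ − 0.0506⁴)/32 = 2.365×10^-6 m⁴.
T_max = τ_allow·J/r = 2.99×10^7 × 2.365×10^-6 / 0.0372 = 1901 N·m.
ω = 2π·4.54 = 28.53 rad/s, so P_max = T_max·ω = 5.421×10^4 W.

54.2 kW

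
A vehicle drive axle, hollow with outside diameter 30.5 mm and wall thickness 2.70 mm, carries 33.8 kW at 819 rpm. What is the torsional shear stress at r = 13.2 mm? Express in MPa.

113 MPa

ω = 2π·819/60 = 85.77 rad/s, so T = P/ω = 33.8×10³ / 85.77 = 394.1 N·m.
J = π(d_o⁴ − d_i⁴)/32 = π(0.0305⁴ − 0.0251⁴)/32 = 4.599×10^-8 m⁴.
Shear stress varies linearly with radius: τ = T·r/J = 394.1 × 0.0132 / 4.599×10^-8 = 1.131×10^8 Pa.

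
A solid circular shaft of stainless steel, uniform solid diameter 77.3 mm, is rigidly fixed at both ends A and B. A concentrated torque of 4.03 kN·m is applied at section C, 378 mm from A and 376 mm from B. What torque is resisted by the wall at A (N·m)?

With uniform GJ and both ends fixed, compatibility θ_AC = θ_CB gives T_A·a = T_B·b, together with T_A + T_B = T₀.
T_A = T₀·b/(a+b) = 4030·376/754.0 = 2010 N·m; T_B = 2020 N·m.

2010 N·m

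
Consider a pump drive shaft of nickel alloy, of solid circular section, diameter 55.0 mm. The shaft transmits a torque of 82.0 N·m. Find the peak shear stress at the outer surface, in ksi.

J = πd⁴/32 = π(0.0550)⁴/32 = 8.984×10^-7 m⁴.
τ_max = T·r/J = 82.00 × 0.0275 / 8.984×10^-7 = 2.510×10^6 Pa.

0.364 ksi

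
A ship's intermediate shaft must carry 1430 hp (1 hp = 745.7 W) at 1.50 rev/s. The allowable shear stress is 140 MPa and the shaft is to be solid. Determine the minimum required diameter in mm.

ω = 2π·1.50 = 9.425 rad/s, so T = P/ω = 1430×745.7 / 9.425 = 113100 N·m.
For a solid shaft τ_max = 16T/(πd³), so d = (16T/(π τ_allow))^(1/3) = (16·113100/(π·1.40×10^8))^(1/3) = 0.1603 m.

160 mm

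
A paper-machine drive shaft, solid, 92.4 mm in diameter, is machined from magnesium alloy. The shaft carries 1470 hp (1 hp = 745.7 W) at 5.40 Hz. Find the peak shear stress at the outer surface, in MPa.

209 MPa

ω = 2π·5.40 = 33.93 rad/s, so T = P/ω = 1470×745.7 / 33.93 = 32310 N·m.
J = πd⁴/32 = π(0.0924)⁴/32 = 7.156×10^-6 m⁴.
τ_max = T·r/J = 32310 × 0.0462 / 7.156×10^-6 = 2.086×10^8 Pa.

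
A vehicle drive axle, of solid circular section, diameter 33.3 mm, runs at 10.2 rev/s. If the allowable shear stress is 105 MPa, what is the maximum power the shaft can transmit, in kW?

J = πd⁴/32 = π(0.0333)⁴/32 = 1.207×10^-7 m⁴.
T_max = τ_allow·J/r = 1.05×10^8 × 1.207×10^-7 / 0.0166 = 761.3 N·m.
ω = 2π·10.2 = 64.09 rad/s, so P_max = T_max·ω = 4.879×10^4 W.

48.8 kW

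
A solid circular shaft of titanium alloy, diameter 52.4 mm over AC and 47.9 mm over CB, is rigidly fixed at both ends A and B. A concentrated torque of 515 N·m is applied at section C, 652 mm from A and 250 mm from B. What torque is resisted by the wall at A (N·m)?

183 N·m

Compatibility: T_A·a/J_AC = T_B·b/J_CB with T_A + T_B = T₀.
J_AC = 7.40×10^-7 m⁴, J_CB = 5.17×10^-7 m⁴, so T_A = T₀·(J_AC/a)/((J_AC/a)+(J_CB/b)) = 182.6 N·m, T_B = 332.4 N·m.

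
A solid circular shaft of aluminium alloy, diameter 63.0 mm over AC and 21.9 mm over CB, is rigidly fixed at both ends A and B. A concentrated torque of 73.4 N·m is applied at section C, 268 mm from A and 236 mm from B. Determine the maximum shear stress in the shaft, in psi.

213 psi

Compatibility: T_A·a/J_AC = T_B·b/J_CB with T_A + T_B = T₀.
J_AC = 1.55×10^-6 m⁴, J_CB = 2.26×10^-8 m⁴, so T_A = T₀·(J_AC/a)/((J_AC/a)+(J_CB/b)) = 72.20 N·m, T_B = 1.197 N·m.
τ in each portion: τ_AC = 1.47×10^6 Pa, τ_CB = 5.81×10^5 Pa; maximum is in AC.
τ_max = T_AC·r/J = 72.20·0.0315/1.55×10^-6 = 1.471×10^6 Pa.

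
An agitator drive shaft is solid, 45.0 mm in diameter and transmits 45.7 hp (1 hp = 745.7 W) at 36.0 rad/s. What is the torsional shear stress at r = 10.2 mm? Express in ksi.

3.48 ksi

ω = 36.0 rad/s, so T = P/ω = 45.7×745.7 / 36.00 = 946.6 N·m.
J = πd⁴/32 = π(0.0450)⁴/32 = 4.026×10^-7 m⁴.
Shear stress varies linearly with radius: τ = T·r/J = 946.6 × 0.0102 / 4.026×10^-7 = 2.398×10^7 Pa.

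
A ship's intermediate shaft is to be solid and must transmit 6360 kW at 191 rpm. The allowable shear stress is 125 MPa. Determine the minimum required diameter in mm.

235 mm

ω = 2π·191/60 = 20.00 rad/s, so T = P/ω = 6360×10³ / 20.00 = 318000 N·m.
For a solid shaft τ_max = 16T/(πd³), so d = (16T/(π τ_allow))^(1/3) = (16·318000/(π·1.25×10^8))^(1/3) = 0.2349 m.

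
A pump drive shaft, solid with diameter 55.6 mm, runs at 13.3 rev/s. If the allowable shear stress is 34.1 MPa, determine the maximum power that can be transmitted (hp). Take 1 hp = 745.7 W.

129 hp

J = πd⁴/32 = π(0.0556)⁴/32 = 9.382×10^-7 m⁴.
T_max = τ_allow·J/r = 3.41×10^7 × 9.382×10^-7 / 0.0278 = 1151 N·m.
ω = 2π·13.3 = 83.57 rad/s, so P_max = T_max·ω = 9.617×10^4 W.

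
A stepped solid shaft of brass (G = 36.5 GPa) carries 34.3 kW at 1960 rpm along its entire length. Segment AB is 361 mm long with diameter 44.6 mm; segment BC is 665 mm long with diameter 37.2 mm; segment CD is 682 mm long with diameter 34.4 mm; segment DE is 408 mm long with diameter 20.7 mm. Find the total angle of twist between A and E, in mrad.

147 mrad

ω = 2π·1960/60 = 205.3 rad/s, so T = P/ω = 34.3×10³ / 205.3 = 167.1 N·m.
J_AB = π(0.0446)⁴/32 = 3.88×10^-7 m⁴; J_BC = π(0.0372)⁴/32 = 1.88×10^-7 m⁴; J_CD = π(0.0344)⁴/32 = 1.37×10^-7 m⁴; J_DE = π(0.0207)⁴/32 = 1.80×10^-8 m⁴.
θ = (T/G)·Σ L_i/J_i = (167.1/36.5×10⁹)·(0.361/3.88×10^-7 + 0.665/1.88×10^-7 + 0.682/1.37×10^-7 + 0.408/1.80×10^-8) = 0.1468 rad.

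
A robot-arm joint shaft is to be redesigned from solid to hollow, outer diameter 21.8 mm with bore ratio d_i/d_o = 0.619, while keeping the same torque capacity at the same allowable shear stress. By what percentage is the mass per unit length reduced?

31.4 %

Equal τ_max and T ⇒ the solid shaft needs d_s³ = d_o³(1−k⁴), so d_s = 21.8·(1−0.619⁴)^(1/3) = 20.68 mm.
Area ratio A_h/A_s = d_o²(1−k²)/d_s² = (1−k²)/(1−k⁴)^(2/3) = 0.6857.
Mass saving = 1 − 0.6857 = 31.4 %.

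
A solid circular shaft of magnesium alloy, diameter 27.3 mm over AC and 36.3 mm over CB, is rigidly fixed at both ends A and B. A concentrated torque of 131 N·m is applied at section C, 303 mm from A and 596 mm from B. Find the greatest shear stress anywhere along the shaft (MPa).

12.7 MPa

Compatibility: T_A·a/J_AC = T_B·b/J_CB with T_A + T_B = T₀.
J_AC = 5.45×10^-8 m⁴, J_CB = 1.70×10^-7 m⁴, so T_A = T₀·(J_AC/a)/((J_AC/a)+(J_CB/b)) = 50.60 N·m, T_B = 80.40 N·m.
τ in each portion: τ_AC = 1.27×10^7 Pa, τ_CB = 8.56×10^6 Pa; maximum is in AC.
τ_max = T_AC·r/J = 50.60·0.0137/5.45×10^-8 = 1.266×10^7 Pa.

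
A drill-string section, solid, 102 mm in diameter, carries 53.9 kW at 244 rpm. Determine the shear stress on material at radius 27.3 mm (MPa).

ω = 2π·244/60 = 25.55 rad/s, so T = P/ω = 53.9×10³ / 25.55 = 2109 N·m.
J = πd⁴/32 = π(0.102)⁴/32 = 1.063×10^-5 m⁴.
Shear stress varies linearly with radius: τ = T·r/J = 2109 × 0.0273 / 1.063×10^-5 = 5.419×10^6 Pa.

5.42 MPa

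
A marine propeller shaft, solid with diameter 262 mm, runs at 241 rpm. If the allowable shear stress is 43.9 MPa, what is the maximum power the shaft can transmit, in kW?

3910 kW

J = πd⁴/32 = π(0.262)⁴/32 = 4.626×10^-4 m⁴.
T_max = τ_allow·J/r = 4.39×10^7 × 4.626×10^-4 / 0.131 = 155000 N·m.
ω = 2π·241/60 = 25.24 rad/s, so P_max = T_max·ω = 3.912×10^6 W.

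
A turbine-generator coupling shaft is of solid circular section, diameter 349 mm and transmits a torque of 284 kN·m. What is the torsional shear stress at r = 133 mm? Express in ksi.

3.76 ksi

J = πd⁴/32 = π(0.349)⁴/32 = 1.456×10^-3 m⁴.
Shear stress varies linearly with radius: τ = T·r/J = 284000 × 0.133 / 1.456×10^-3 = 2.593×10^7 Pa.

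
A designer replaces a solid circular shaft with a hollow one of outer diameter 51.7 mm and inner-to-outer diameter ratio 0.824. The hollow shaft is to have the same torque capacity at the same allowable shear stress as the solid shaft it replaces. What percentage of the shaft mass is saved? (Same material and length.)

51.5 %

Equal τ_max and T ⇒ the solid shaft needs d_s³ = d_o³(1−k⁴), so d_s = 51.7·(1−0.824⁴)^(1/3) = 42.07 mm.
Area ratio A_h/A_s = d_o²(1−k²)/d_s² = (1−k²)/(1−k⁴)^(2/3) = 0.4847.
Mass saving = 1 − 0.4847 = 51.5 %.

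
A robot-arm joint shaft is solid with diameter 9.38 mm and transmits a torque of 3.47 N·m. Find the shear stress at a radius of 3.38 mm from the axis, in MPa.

15.4 MPa

J = πd⁴/32 = π(0.00938)⁴/32 = 7.600×10^-10 m⁴.
Shear stress varies linearly with radius: τ = T·r/J = 3.470 × 0.00338 / 7.600×10^-10 = 1.543×10^7 Pa.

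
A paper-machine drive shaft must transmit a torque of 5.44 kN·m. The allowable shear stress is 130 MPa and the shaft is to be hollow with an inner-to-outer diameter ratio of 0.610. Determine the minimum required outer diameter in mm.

For a hollow shaft with d_i/d_o = 0.610: τ_max = 16T/(π d_o³ (1−k⁴)), so d_o = [16T/(π τ_allow (1−k⁴))]^(1/3) = [16·5440/(π·1.30×10^8·0.8615)]^(1/3) = 0.06277 m.

62.8 mm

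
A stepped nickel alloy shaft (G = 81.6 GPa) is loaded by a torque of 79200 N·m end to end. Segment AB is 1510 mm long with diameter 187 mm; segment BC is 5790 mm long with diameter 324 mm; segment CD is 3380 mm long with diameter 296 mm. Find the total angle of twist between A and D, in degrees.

1.25°

J_AB = π(0.187)⁴/32 = 1.20×10^-4 m⁴; J_BC = π(0.324)⁴/32 = 1.08×10^-3 m⁴; J_CD = π(0.296)⁴/32 = 7.54×10^-4 m⁴.
θ = (T/G)·Σ L_i/J_i = (79200/81.6×10⁹)·(1.51/1.20×10^-4 + 5.79/1.08×10^-3 + 3.38/7.54×10^-4) = 0.02176 rad.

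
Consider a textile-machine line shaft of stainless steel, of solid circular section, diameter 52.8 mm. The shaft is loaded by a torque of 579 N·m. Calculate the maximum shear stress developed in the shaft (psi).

2910 psi

J = πd⁴/32 = π(0.0528)⁴/32 = 7.630×10^-7 m⁴.
τ_max = T·r/J = 579.0 × 0.0264 / 7.630×10^-7 = 2.003×10^7 Pa.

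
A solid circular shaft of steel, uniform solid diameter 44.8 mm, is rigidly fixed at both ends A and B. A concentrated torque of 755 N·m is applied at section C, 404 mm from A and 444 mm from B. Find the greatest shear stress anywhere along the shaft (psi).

With uniform GJ and both ends fixed, compatibility θ_AC = θ_CB gives T_A·a = T_B·b, together with T_A + T_B = T₀.
T_A = T₀·b/(a+b) = 755.0·444/848.0 = 395.3 N·m; T_B = 359.7 N·m.
τ in each portion: τ_AC = 2.24×10^7 Pa, τ_CB = 2.04×10^7 Pa; maximum is in AC.
τ_max = T_AC·r/J = 395.3·0.0224/3.95×10^-7 = 2.239×10^7 Pa.

3250 psi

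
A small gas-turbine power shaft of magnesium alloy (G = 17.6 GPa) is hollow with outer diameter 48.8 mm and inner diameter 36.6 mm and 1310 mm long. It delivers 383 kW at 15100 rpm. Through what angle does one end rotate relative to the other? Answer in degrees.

2.71°

ω = 2π·15100/60 = 1581 rad/s, so T = P/ω = 383×10³ / 1581 = 242.2 N·m.
J = π(d_o⁴ − d_i⁴)/32 = π(0.0488⁴ − 0.0366⁴)/32 = 3.806×10^-7 m⁴.
θ = T·L/(G·J) = 242.2 × 1.31 / (17.6×10⁹ × 3.806×10^-7) = 0.04737 rad.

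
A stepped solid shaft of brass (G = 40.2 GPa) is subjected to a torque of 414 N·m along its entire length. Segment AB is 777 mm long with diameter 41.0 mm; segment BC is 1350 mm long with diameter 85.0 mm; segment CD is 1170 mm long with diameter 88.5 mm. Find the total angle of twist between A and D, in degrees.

1.92°

J_AB = π(0.0410)⁴/32 = 2.77×10^-7 m⁴; J_BC = π(0.0850)⁴/32 = 5.12×10^-6 m⁴; J_CD = π(0.0885)⁴/32 = 6.02×10^-6 m⁴.
θ = (T/G)·Σ L_i/J_i = (414.0/40.2×10⁹)·(0.777/2.77×10^-7 + 1.35/5.12×10^-6 + 1.17/6.02×10^-6) = 0.03356 rad.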